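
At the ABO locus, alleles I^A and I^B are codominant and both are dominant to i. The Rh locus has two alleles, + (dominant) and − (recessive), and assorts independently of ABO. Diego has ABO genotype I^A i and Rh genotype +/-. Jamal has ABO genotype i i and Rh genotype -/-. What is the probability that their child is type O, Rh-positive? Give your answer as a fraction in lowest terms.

1/4

ABO cross I^A i × i i → offspring phenotypes: 1/2 O, 1/2 A.
Rh cross +/- × -/- → 1/2 Rh+, 1/2 Rh-.
Independent loci: P(type O, Rh-positive) = 1/2 × 1/2 = 1/4.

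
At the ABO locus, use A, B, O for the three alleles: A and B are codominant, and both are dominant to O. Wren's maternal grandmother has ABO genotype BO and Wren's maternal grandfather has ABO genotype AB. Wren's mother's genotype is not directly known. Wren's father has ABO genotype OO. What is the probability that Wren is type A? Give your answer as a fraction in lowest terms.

Wren's mother's ABO genotype from BO × AB: 1/4 AB, 1/4 AO, 1/4 BB, 1/4 BO.
Crossing each possibility with the father OO and summing P(type A): 1/4·1/2 + 1/4·1/2 + 1/4·0 + 1/4·0 = 1/4.

1/4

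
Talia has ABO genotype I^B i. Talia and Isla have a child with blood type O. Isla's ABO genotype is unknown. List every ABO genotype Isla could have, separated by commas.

For each candidate genotype of Isla, check whether crossing it with I^B i can produce every observed child phenotype.
  I^A I^A → possible child types {A, AB} ✗
  I^A I^B → possible child types {A, B, AB} ✗
  I^A i → possible child types {O, A, B, AB} ✓
  I^B I^B → possible child types {B} ✗
  I^B i → possible child types {O, B} ✓
  i i → possible child types {O, B} ✓

I^A i, I^B i, i i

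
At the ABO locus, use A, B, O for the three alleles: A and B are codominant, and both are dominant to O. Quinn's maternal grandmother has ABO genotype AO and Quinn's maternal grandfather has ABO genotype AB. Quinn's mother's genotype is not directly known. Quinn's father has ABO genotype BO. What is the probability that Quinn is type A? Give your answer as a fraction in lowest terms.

1/4

Quinn's mother's ABO genotype from AO × AB: 1/4 AA, 1/4 AB, 1/4 AO, 1/4 BO.
Crossing each possibility with the father BO and summing P(type A): 1/4·1/2 + 1/4·1/4 + 1/4·1/4 + 1/4·0 = 1/4.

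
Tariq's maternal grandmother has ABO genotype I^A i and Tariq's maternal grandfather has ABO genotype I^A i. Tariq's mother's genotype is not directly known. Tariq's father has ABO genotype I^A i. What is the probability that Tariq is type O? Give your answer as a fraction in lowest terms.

1/4

Tariq's mother's ABO genotype from I^A i × I^A i: 1/4 I^A I^A, 1/2 I^A i, 1/4 i i.
Crossing each possibility with the father I^A i and summing P(type O): 1/4·0 + 1/2·1/4 + 1/4·1/2 = 1/4.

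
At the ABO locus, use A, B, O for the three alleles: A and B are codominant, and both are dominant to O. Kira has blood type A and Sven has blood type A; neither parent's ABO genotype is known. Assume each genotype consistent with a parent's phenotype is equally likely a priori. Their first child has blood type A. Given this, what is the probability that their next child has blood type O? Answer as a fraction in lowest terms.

Possible genotypes: Kira ∈ {AA, AO}; Sven ∈ {AA, AO}.
Weight each parental genotype pair by prior × P(type-A child):
  AA × AA: posterior weight 4/15; P(next child type O) = 0.
  AA × AO: posterior weight 4/15; P(next child type O) = 0.
  AO × AA: posterior weight 4/15; P(next child type O) = 0.
  AO × AO: posterior weight 1/5; P(next child type O) = 1/4.
Weighted sum = 1/20.

1/20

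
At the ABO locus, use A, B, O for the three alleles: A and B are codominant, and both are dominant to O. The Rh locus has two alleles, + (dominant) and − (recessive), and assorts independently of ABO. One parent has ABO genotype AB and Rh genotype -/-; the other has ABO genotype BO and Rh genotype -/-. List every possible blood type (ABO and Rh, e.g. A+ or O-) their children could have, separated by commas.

Gametes from AB × BO give offspring ABO genotypes AB, AO, BB, BO, i.e. phenotypes A, B, AB.
Rh cross -/- × -/- → phenotypes Rh-.
Combining independently: A-, B-, AB-.

A-, B-, AB-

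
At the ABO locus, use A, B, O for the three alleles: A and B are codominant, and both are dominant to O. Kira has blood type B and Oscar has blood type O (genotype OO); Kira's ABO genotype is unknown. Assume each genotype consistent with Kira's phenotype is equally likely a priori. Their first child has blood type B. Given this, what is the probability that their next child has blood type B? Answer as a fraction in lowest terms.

Possible genotypes: Kira ∈ {BB, BO}; Oscar ∈ {OO}.
Weight each parental genotype pair by prior × P(type-B child):
  BB × OO: posterior weight 2/3; P(next child type B) = 1.
  BO × OO: posterior weight 1/3; P(next child type B) = 1/2.
Weighted sum = 5/6.

5/6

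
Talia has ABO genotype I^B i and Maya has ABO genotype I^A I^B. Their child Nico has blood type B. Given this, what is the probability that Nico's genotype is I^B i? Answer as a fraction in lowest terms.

1/2

Cross I^B i × I^A I^B → 1/4 I^A I^B, 1/4 I^A i, 1/4 I^B I^B, 1/4 I^B i.
Type-B genotypes among offspring: I^B I^B (1/4), I^B i (1/4); total 1/2.
P(I^B i | type B) = (1/4) / (1/2) = 1/2.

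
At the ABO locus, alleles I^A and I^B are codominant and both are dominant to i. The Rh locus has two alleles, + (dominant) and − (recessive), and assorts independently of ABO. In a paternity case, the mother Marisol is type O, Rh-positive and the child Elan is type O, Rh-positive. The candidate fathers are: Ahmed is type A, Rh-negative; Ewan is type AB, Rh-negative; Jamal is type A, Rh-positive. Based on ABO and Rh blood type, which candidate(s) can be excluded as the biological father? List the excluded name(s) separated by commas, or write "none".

Ewan

A candidate is excluded only if no genotype consistent with his phenotype could produce a type O, Rh-positive child with a type O, Rh-positive mother.
Ewan (type AB, Rh-): no genotype consistent with that phenotype can produce a type-O Rh+ child with a type-O mother.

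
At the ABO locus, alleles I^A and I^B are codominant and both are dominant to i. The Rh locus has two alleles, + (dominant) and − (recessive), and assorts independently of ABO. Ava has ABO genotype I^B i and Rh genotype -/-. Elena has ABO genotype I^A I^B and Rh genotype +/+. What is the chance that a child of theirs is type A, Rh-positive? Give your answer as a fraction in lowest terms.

ABO cross I^B i × I^A I^B → offspring phenotypes: 1/4 A, 1/2 B, 1/4 AB.
Rh cross -/- × +/+ → 1 Rh+.
Independent loci: P(type A, Rh-positive) = 1/4 × 1 = 1/4.

1/4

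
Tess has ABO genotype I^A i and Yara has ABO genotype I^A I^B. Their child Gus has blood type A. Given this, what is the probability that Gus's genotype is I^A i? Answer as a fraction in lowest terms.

Cross I^A i × I^A I^B → 1/4 I^A I^A, 1/4 I^A I^B, 1/4 I^A i, 1/4 I^B i.
Type-A genotypes among offspring: I^A I^A (1/4), I^A i (1/4); total 1/2.
P(I^A i | type A) = (1/4) / (1/2) = 1/2.

1/2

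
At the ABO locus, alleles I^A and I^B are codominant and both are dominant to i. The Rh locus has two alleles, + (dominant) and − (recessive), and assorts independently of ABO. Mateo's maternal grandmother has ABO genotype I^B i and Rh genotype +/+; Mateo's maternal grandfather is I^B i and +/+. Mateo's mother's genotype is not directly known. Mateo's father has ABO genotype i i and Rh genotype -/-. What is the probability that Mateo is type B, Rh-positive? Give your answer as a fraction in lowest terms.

1/2

Mateo's mother's ABO genotype from I^B i × I^B i: 1/4 I^B I^B, 1/2 I^B i, 1/4 i i.
Crossing each possibility with the father i i and summing P(type B): 1/4·1 + 1/2·1/2 + 1/4·0 = 1/2.
Similarly for Rh via the mother's Rh distribution: P(Rh+) = 1.
Independent loci: 1/2 × 1 = 1/2.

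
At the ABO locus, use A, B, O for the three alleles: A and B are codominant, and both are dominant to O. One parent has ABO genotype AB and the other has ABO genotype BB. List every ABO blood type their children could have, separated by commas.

Gametes from AB × BB give offspring ABO genotypes AB, BB, i.e. phenotypes B, AB.

B, AB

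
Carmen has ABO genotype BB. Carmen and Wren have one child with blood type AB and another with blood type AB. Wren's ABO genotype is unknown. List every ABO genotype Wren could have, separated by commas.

AA, AB, AO

For each candidate genotype of Wren, check whether crossing it with BB can produce every observed child phenotype.
  AA → possible child types {AB} ✓
  AB → possible child types {B, AB} ✓
  AO → possible child types {B, AB} ✓
  BB → possible child types {B} ✗
  BO → possible child types {B} ✗
  OO → possible child types {B} ✗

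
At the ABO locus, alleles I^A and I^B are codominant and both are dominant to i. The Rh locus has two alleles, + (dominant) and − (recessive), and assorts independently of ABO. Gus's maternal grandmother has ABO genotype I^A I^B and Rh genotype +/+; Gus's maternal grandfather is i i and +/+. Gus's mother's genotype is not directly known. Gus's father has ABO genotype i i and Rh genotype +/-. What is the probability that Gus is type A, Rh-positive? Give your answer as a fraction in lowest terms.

Gus's mother's ABO genotype from I^A I^B × i i: 1/2 I^A i, 1/2 I^B i.
Crossing each possibility with the father i i and summing P(type A): 1/2·1/2 + 1/2·0 = 1/4.
Similarly for Rh via the mother's Rh distribution: P(Rh+) = 1.
Independent loci: 1/4 × 1 = 1/4.

1/4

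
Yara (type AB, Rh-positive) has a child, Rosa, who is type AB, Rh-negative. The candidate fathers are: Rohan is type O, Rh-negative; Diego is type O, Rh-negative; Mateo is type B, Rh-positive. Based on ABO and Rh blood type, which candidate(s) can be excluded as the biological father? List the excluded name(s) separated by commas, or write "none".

A candidate is excluded only if no genotype consistent with his phenotype could produce a type AB, Rh-negative child with a type AB, Rh-positive mother.
Rohan (type O, Rh-): no genotype consistent with that phenotype can produce a type-AB Rh- child with a type-AB mother.
Diego (type O, Rh-): no genotype consistent with that phenotype can produce a type-AB Rh- child with a type-AB mother.

Rohan, Diego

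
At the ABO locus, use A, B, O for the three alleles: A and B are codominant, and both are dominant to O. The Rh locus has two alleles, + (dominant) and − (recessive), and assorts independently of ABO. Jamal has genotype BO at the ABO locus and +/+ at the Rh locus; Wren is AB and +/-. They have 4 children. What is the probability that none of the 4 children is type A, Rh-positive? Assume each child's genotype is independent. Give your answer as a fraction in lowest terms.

ABO cross BO × AB → 1/4 A, 1/2 B, 1/4 AB.
Rh cross +/+ × +/- → 1 Rh+; so P(type A, Rh-positive) = 1/4 × 1 = 1/4 per child.
P(not type A, Rh-positive) = 3/4 for one child; (3/4)^4 = 81/256.

81/256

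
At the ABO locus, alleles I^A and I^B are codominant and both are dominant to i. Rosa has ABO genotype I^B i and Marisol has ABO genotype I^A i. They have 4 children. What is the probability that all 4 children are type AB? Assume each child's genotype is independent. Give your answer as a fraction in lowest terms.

1/256

ABO cross I^B i × I^A i → 1/4 O, 1/4 A, 1/4 B, 1/4 AB.
So P(type AB) = 1/4 per child.
All 4 independent: (1/4)^4 = 1/256.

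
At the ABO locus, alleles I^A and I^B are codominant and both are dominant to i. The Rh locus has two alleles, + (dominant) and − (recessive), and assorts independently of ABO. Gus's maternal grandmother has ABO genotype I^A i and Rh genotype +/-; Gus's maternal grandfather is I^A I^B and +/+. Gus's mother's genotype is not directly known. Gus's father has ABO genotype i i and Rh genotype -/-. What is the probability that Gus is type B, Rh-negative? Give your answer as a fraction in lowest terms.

1/16

Gus's mother's ABO genotype from I^A i × I^A I^B: 1/4 I^A I^A, 1/4 I^A I^B, 1/4 I^A i, 1/4 I^B i.
Crossing each possibility with the father i i and summing P(type B): 1/4·0 + 1/4·1/2 + 1/4·0 + 1/4·1/2 = 1/4.
Similarly for Rh via the mother's Rh distribution: P(Rh-) = 1/4.
Independent loci: 1/4 × 1/4 = 1/16.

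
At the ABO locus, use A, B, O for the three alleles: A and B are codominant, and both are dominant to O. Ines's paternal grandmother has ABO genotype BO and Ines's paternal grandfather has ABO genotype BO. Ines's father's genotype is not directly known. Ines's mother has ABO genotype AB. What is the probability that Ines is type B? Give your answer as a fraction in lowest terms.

1/2

Ines's father's ABO genotype from BO × BO: 1/4 BB, 1/2 BO, 1/4 OO.
Crossing each possibility with the mother AB and summing P(type B): 1/4·1/2 + 1/2·1/2 + 1/4·1/2 = 1/2.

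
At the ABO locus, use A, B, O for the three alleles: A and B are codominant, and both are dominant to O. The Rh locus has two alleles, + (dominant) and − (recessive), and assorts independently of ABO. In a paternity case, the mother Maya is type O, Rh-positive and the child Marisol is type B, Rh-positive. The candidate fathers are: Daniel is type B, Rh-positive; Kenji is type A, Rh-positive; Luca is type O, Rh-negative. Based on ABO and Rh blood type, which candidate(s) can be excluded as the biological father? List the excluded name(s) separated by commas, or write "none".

Kenji, Luca

A candidate is excluded only if no genotype consistent with his phenotype could produce a type B, Rh-positive child with a type O, Rh-positive mother.
Kenji (type A, Rh+): no genotype consistent with that phenotype can produce a type-B Rh+ child with a type-O mother.
Luca (type O, Rh-): no genotype consistent with that phenotype can produce a type-B Rh+ child with a type-O mother.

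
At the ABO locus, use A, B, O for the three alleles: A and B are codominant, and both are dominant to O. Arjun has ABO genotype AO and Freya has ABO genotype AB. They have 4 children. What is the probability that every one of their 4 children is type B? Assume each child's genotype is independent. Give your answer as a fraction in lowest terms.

1/256

ABO cross AO × AB → 1/2 A, 1/4 B, 1/4 AB.
So P(type B) = 1/4 per child.
All 4 independent: (1/4)^4 = 1/256.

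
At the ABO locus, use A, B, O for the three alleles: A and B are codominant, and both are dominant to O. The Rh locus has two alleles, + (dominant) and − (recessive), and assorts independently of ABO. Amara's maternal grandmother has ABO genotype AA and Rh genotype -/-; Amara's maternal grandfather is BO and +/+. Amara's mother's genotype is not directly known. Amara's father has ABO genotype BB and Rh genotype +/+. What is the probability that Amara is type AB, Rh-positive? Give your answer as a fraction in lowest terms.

Amara's mother's ABO genotype from AA × BO: 1/2 AB, 1/2 AO.
Crossing each possibility with the father BB and summing P(type AB): 1/2·1/2 + 1/2·1/2 = 1/2.
Similarly for Rh via the mother's Rh distribution: P(Rh+) = 1.
Independent loci: 1/2 × 1 = 1/2.

1/2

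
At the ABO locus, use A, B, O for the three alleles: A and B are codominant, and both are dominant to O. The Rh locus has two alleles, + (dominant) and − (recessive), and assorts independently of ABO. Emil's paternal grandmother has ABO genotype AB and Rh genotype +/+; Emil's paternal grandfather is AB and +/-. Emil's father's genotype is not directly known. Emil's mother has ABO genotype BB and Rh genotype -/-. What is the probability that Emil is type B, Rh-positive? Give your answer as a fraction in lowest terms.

Emil's father's ABO genotype from AB × AB: 1/4 AA, 1/2 AB, 1/4 BB.
Crossing each possibility with the mother BB and summing P(type B): 1/4·0 + 1/2·1/2 + 1/4·1 = 1/2.
Similarly for Rh via the father's Rh distribution: P(Rh+) = 3/4.
Independent loci: 1/2 × 3/4 = 3/8.

3/8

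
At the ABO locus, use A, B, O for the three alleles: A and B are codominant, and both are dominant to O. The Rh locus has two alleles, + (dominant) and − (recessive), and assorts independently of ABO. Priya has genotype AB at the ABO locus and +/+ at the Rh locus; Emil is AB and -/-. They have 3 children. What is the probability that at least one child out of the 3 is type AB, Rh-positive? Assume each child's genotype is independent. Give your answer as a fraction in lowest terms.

7/8

ABO cross AB × AB → 1/4 A, 1/4 B, 1/2 AB.
Rh cross +/+ × -/- → 1 Rh+; so P(type AB, Rh-positive) = 1/2 × 1 = 1/2 per child.
P(none) = (1/2)^3 = 1/8; P(at least one) = 1 − 1/8 = 7/8.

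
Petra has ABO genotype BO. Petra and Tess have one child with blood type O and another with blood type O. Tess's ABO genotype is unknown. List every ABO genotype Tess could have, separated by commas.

For each candidate genotype of Tess, check whether crossing it with BO can produce every observed child phenotype.
  AA → possible child types {A, AB} ✗
  AB → possible child types {A, B, AB} ✗
  AO → possible child types {O, A, B, AB} ✓
  BB → possible child types {B} ✗
  BO → possible child types {O, B} ✓
  OO → possible child types {O, B} ✓

AO, BO, OO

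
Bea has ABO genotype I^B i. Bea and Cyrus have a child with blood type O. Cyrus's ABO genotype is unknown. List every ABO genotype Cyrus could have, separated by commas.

For each candidate genotype of Cyrus, check whether crossing it with I^B i can produce every observed child phenotype.
  I^A I^A → possible child types {A, AB} ✗
  I^A I^B → possible child types {A, B, AB} ✗
  I^A i → possible child types {O, A, B, AB} ✓
  I^B I^B → possible child types {B} ✗
  I^B i → possible child types {O, B} ✓
  i i → possible child types {O, B} ✓

I^A i, I^B i, i i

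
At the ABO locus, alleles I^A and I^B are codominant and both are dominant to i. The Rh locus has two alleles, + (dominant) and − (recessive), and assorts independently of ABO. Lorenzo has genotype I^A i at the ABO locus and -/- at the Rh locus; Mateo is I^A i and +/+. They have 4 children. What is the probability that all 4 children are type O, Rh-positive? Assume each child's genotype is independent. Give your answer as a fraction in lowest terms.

1/256

ABO cross I^A i × I^A i → 1/4 O, 3/4 A.
Rh cross -/- × +/+ → 1 Rh+; so P(type O, Rh-positive) = 1/4 × 1 = 1/4 per child.
All 4 independent: (1/4)^4 = 1/256.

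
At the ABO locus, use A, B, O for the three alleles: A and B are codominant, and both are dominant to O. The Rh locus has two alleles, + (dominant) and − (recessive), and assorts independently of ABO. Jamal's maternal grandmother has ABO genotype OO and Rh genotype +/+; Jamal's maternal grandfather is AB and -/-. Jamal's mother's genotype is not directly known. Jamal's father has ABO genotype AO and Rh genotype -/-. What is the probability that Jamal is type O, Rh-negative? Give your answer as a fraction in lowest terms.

1/8

Jamal's mother's ABO genotype from OO × AB: 1/2 AO, 1/2 BO.
Crossing each possibility with the father AO and summing P(type O): 1/2·1/4 + 1/2·1/4 = 1/4.
Similarly for Rh via the mother's Rh distribution: P(Rh-) = 1/2.
Independent loci: 1/4 × 1/2 = 1/8.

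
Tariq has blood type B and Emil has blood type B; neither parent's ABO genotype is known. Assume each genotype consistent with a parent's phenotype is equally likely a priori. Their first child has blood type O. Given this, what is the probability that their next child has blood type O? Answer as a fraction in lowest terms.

Possible genotypes: Tariq ∈ {BB, BO}; Emil ∈ {BB, BO}.
Weight each parental genotype pair by prior × P(type-O child):
  BO × BO: posterior weight 1; P(next child type O) = 1/4.
Weighted sum = 1/4.

1/4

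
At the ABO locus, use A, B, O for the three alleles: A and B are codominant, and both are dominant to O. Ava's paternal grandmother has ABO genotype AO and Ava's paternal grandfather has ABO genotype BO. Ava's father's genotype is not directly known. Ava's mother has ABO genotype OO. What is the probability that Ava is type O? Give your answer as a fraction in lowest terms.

1/2

Ava's father's ABO genotype from AO × BO: 1/4 AB, 1/4 AO, 1/4 BO, 1/4 OO.
Crossing each possibility with the mother OO and summing P(type O): 1/4·0 + 1/4·1/2 + 1/4·1/2 + 1/4·1 = 1/2.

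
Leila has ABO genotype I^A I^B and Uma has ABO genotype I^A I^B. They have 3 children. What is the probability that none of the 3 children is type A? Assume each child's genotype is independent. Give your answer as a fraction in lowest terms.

ABO cross I^A I^B × I^A I^B → 1/4 A, 1/4 B, 1/2 AB.
So P(type A) = 1/4 per child.
P(not type A) = 3/4 for one child; (3/4)^3 = 27/64.

27/64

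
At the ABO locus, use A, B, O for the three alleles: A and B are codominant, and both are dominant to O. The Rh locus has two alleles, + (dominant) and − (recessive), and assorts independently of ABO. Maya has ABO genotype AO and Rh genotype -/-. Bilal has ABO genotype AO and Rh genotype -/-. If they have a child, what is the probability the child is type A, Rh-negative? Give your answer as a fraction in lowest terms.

3/4

ABO cross AO × AO → offspring phenotypes: 1/4 O, 3/4 A.
Rh cross -/- × -/- → 1 Rh-.
Independent loci: P(type A, Rh-negative) = 3/4 × 1 = 3/4.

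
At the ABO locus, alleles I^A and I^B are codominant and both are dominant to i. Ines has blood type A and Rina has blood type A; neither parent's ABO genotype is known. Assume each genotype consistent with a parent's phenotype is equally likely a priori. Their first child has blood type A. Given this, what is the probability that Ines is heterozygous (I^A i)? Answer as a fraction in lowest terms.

Possible genotypes: Ines ∈ {I^A I^A, I^A i}; Rina ∈ {I^A I^A, I^A i}.
Weight each parental genotype pair by prior × P(type-A child):
  I^A I^A × I^A I^A: posterior weight 4/15.
  I^A I^A × I^A i: posterior weight 4/15.
  I^A i × I^A I^A: posterior weight 4/15.
  I^A i × I^A i: posterior weight 1/5.
Sum the posterior weight over pairs where Ines is I^A i: 7/15.

7/15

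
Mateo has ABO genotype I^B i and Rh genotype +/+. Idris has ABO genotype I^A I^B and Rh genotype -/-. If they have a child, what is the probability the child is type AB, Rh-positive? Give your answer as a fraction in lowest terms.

1/4

ABO cross I^B i × I^A I^B → offspring phenotypes: 1/4 A, 1/2 B, 1/4 AB.
Rh cross +/+ × -/- → 1 Rh+.
Independent loci: P(type AB, Rh-positive) = 1/4 × 1 = 1/4.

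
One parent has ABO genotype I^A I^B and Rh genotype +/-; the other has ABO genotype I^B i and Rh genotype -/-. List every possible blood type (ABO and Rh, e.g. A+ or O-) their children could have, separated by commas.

A+, A-, B+, B-, AB+, AB-

Gametes from I^A I^B × I^B i give offspring ABO genotypes I^A I^B, I^A i, I^B I^B, I^B i, i.e. phenotypes A, B, AB.
Rh cross +/- × -/- → phenotypes Rh+, Rh-.
Combining independently: A+, A-, B+, B-, AB+, AB-.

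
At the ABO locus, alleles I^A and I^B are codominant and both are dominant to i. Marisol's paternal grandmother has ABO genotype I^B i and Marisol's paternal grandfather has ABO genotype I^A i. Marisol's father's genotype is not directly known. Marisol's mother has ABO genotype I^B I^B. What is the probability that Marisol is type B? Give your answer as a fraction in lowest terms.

3/4

Marisol's father's ABO genotype from I^B i × I^A i: 1/4 I^A I^B, 1/4 I^A i, 1/4 I^B i, 1/4 i i.
Crossing each possibility with the mother I^B I^B and summing P(type B): 1/4·1/2 + 1/4·1/2 + 1/4·1 + 1/4·1 = 3/4.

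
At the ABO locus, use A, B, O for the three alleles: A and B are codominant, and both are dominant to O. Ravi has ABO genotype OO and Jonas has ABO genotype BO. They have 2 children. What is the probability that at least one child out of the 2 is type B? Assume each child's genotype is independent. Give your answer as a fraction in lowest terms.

3/4

ABO cross OO × BO → 1/2 O, 1/2 B.
So P(type B) = 1/2 per child.
P(none) = (1/2)^2 = 1/4; P(at least one) = 1 − 1/4 = 3/4.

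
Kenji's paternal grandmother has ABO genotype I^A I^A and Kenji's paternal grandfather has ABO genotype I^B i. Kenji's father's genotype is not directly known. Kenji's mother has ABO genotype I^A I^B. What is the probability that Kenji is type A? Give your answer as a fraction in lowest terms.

3/8

Kenji's father's ABO genotype from I^A I^A × I^B i: 1/2 I^A I^B, 1/2 I^A i.
Crossing each possibility with the mother I^A I^B and summing P(type A): 1/2·1/4 + 1/2·1/2 = 3/8.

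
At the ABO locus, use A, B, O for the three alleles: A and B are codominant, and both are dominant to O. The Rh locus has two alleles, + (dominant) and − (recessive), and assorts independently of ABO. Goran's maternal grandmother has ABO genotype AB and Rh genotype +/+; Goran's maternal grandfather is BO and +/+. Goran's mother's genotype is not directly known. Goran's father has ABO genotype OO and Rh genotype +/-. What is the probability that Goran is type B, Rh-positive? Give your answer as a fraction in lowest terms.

1/2

Goran's mother's ABO genotype from AB × BO: 1/4 AB, 1/4 AO, 1/4 BB, 1/4 BO.
Crossing each possibility with the father OO and summing P(type B): 1/4·1/2 + 1/4·0 + 1/4·1 + 1/4·1/2 = 1/2.
Similarly for Rh via the mother's Rh distribution: P(Rh+) = 1.
Independent loci: 1/2 × 1 = 1/2.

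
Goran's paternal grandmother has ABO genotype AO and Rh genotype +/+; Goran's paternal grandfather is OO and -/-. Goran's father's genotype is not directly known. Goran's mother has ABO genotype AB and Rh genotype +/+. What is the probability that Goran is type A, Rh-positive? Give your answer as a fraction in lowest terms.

1/2

Goran's father's ABO genotype from AO × OO: 1/2 AO, 1/2 OO.
Crossing each possibility with the mother AB and summing P(type A): 1/2·1/2 + 1/2·1/2 = 1/2.
Similarly for Rh via the father's Rh distribution: P(Rh+) = 1.
Independent loci: 1/2 × 1 = 1/2.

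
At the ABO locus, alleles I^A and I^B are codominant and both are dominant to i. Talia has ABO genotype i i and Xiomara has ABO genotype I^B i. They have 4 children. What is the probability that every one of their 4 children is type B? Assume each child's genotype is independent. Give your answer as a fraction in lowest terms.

1/16

ABO cross i i × I^B i → 1/2 O, 1/2 B.
So P(type B) = 1/2 per child.
All 4 independent: (1/2)^4 = 1/16.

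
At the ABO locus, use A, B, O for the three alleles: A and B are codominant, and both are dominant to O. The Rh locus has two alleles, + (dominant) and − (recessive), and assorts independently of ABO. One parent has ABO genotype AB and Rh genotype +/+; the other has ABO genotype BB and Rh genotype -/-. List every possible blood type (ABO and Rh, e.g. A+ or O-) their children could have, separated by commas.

B+, AB+

Gametes from AB × BB give offspring ABO genotypes AB, BB, i.e. phenotypes B, AB.
Rh cross +/+ × -/- → phenotypes Rh+.
Combining independently: B+, AB+.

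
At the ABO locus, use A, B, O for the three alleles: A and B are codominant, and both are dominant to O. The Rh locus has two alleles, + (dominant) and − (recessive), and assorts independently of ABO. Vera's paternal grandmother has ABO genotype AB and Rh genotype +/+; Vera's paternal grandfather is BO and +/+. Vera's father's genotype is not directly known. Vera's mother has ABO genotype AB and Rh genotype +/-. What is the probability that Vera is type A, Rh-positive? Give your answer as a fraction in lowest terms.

1/4

Vera's father's ABO genotype from AB × BO: 1/4 AB, 1/4 AO, 1/4 BB, 1/4 BO.
Crossing each possibility with the mother AB and summing P(type A): 1/4·1/4 + 1/4·1/2 + 1/4·0 + 1/4·1/4 = 1/4.
Similarly for Rh via the father's Rh distribution: P(Rh+) = 1.
Independent loci: 1/4 × 1 = 1/4.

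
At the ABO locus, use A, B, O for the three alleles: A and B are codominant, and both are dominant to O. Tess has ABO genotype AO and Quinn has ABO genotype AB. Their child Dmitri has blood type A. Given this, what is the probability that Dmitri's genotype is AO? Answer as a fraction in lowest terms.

1/2

Cross AO × AB → 1/4 AA, 1/4 AB, 1/4 AO, 1/4 BO.
Type-A genotypes among offspring: AA (1/4), AO (1/4); total 1/2.
P(AO | type A) = (1/4) / (1/2) = 1/2.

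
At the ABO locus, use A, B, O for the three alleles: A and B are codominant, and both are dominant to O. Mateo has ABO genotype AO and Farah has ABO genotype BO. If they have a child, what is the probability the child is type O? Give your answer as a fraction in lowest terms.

1/4

ABO cross AO × BO → offspring phenotypes: 1/4 O, 1/4 A, 1/4 B, 1/4 AB.
So P(type O) = 1/4.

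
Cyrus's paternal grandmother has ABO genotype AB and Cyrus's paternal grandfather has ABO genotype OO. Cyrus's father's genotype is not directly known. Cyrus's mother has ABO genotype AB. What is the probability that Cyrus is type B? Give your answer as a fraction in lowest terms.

Cyrus's father's ABO genotype from AB × OO: 1/2 AO, 1/2 BO.
Crossing each possibility with the mother AB and summing P(type B): 1/2·1/4 + 1/2·1/2 = 3/8.

3/8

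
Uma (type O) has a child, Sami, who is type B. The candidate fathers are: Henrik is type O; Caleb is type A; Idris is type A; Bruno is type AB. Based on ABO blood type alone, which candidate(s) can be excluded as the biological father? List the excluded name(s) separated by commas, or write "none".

A candidate is excluded only if no genotype consistent with his phenotype could produce a type B child with a type O mother.
Henrik (type O): no genotype consistent with that phenotype can produce a type-B child with a type-O mother.
Caleb (type A): no genotype consistent with that phenotype can produce a type-B child with a type-O mother.
Idris (type A): no genotype consistent with that phenotype can produce a type-B child with a type-O mother.

Henrik, Caleb, Idris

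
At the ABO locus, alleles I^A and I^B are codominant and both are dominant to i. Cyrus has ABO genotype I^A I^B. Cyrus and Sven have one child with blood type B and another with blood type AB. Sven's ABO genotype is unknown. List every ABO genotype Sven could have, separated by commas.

For each candidate genotype of Sven, check whether crossing it with I^A I^B can produce every observed child phenotype.
  I^A I^A → possible child types {A, AB} ✗
  I^A I^B → possible child types {A, B, AB} ✓
  I^A i → possible child types {A, B, AB} ✓
  I^B I^B → possible child types {B, AB} ✓
  I^B i → possible child types {A, B, AB} ✓
  i i → possible child types {A, B} ✗

I^A I^B, I^A i, I^B I^B, I^B i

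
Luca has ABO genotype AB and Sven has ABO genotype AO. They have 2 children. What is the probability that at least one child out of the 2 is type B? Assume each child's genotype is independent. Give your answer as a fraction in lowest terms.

7/16

ABO cross AB × AO → 1/2 A, 1/4 B, 1/4 AB.
So P(type B) = 1/4 per child.
P(none) = (3/4)^2 = 9/16; P(at least one) = 1 − 9/16 = 7/16.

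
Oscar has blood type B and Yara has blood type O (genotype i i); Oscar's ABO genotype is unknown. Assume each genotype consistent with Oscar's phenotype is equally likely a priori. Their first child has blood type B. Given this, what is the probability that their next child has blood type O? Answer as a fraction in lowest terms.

Possible genotypes: Oscar ∈ {I^B I^B, I^B i}; Yara ∈ {i i}.
Weight each parental genotype pair by prior × P(type-B child):
  I^B I^B × i i: posterior weight 2/3; P(next child type O) = 0.
  I^B i × i i: posterior weight 1/3; P(next child type O) = 1/2.
Weighted sum = 1/6.

1/6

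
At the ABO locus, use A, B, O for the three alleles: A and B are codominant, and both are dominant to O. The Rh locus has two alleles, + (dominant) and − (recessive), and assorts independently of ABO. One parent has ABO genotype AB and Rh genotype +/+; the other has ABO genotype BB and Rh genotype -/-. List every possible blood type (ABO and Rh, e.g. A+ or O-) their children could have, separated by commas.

B+, AB+

Gametes from AB × BB give offspring ABO genotypes AB, BB, i.e. phenotypes B, AB.
Rh cross +/+ × -/- → phenotypes Rh+.
Combining independently: B+, AB+.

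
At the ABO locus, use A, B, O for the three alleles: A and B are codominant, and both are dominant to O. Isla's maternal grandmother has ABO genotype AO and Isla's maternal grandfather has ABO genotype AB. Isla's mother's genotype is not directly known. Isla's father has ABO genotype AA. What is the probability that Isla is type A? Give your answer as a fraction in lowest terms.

3/4

Isla's mother's ABO genotype from AO × AB: 1/4 AA, 1/4 AB, 1/4 AO, 1/4 BO.
Crossing each possibility with the father AA and summing P(type A): 1/4·1 + 1/4·1/2 + 1/4·1 + 1/4·1/2 = 3/4.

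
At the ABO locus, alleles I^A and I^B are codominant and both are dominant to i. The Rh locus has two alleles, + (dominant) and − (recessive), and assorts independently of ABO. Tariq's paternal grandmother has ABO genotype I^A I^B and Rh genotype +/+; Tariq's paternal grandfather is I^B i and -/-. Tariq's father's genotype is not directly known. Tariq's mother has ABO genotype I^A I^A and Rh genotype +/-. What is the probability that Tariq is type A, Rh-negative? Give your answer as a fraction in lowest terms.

Tariq's father's ABO genotype from I^A I^B × I^B i: 1/4 I^A I^B, 1/4 I^A i, 1/4 I^B I^B, 1/4 I^B i.
Crossing each possibility with the mother I^A I^A and summing P(type A): 1/4·1/2 + 1/4·1 + 1/4·0 + 1/4·1/2 = 1/2.
Similarly for Rh via the father's Rh distribution: P(Rh-) = 1/4.
Independent loci: 1/2 × 1/4 = 1/8.

1/8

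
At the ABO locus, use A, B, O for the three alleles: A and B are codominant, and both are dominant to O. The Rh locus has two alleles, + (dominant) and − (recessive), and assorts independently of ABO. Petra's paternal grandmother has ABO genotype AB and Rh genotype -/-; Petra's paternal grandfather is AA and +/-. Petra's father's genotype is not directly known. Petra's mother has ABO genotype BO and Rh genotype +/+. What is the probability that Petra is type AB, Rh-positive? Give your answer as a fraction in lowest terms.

3/8

Petra's father's ABO genotype from AB × AA: 1/2 AA, 1/2 AB.
Crossing each possibility with the mother BO and summing P(type AB): 1/2·1/2 + 1/2·1/4 = 3/8.
Similarly for Rh via the father's Rh distribution: P(Rh+) = 1.
Independent loci: 3/8 × 1 = 3/8.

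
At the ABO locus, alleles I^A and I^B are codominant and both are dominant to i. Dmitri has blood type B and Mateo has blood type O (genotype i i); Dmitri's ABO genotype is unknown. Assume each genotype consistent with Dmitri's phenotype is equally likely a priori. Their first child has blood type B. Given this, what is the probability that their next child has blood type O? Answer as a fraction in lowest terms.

Possible genotypes: Dmitri ∈ {I^B I^B, I^B i}; Mateo ∈ {i i}.
Weight each parental genotype pair by prior × P(type-B child):
  I^B I^B × i i: posterior weight 2/3; P(next child type O) = 0.
  I^B i × i i: posterior weight 1/3; P(next child type O) = 1/2.
Weighted sum = 1/6.

1/6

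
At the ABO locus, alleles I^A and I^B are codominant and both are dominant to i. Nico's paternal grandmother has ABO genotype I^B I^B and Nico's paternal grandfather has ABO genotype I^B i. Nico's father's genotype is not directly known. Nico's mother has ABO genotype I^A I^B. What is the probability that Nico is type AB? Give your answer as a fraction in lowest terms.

Nico's father's ABO genotype from I^B I^B × I^B i: 1/2 I^B I^B, 1/2 I^B i.
Crossing each possibility with the mother I^A I^B and summing P(type AB): 1/2·1/2 + 1/2·1/4 = 3/8.

3/8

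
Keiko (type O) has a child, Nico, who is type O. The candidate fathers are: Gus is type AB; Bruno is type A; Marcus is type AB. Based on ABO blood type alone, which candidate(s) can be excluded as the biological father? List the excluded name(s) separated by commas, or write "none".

A candidate is excluded only if no genotype consistent with his phenotype could produce a type O child with a type O mother.
Gus (type AB): no genotype consistent with that phenotype can produce a type-O child with a type-O mother.
Marcus (type AB): no genotype consistent with that phenotype can produce a type-O child with a type-O mother.

Gus, Marcus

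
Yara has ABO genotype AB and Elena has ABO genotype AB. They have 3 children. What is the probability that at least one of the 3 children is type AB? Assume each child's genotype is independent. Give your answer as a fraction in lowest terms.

ABO cross AB × AB → 1/4 A, 1/4 B, 1/2 AB.
So P(type AB) = 1/2 per child.
P(none) = (1/2)^3 = 1/8; P(at least one) = 1 − 1/8 = 7/8.

7/8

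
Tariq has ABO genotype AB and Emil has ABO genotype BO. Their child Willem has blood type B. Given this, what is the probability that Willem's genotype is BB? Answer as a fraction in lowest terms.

1/2

Cross AB × BO → 1/4 AB, 1/4 AO, 1/4 BB, 1/4 BO.
Type-B genotypes among offspring: BB (1/4), BO (1/4); total 1/2.
P(BB | type B) = (1/4) / (1/2) = 1/2.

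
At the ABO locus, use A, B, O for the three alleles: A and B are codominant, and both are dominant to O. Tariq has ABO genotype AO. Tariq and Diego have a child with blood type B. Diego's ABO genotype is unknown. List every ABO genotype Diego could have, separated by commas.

AB, BB, BO

For each candidate genotype of Diego, check whether crossing it with AO can produce every observed child phenotype.
  AA → possible child types {A} ✗
  AB → possible child types {A, B, AB} ✓
  AO → possible child types {O, A} ✗
  BB → possible child types {B, AB} ✓
  BO → possible child types {O, A, B, AB} ✓
  OO → possible child types {O, A} ✗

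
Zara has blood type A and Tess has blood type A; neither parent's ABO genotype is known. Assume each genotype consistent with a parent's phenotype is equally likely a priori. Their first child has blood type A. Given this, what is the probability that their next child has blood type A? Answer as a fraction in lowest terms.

Possible genotypes: Zara ∈ {I^A I^A, I^A i}; Tess ∈ {I^A I^A, I^A i}.
Weight each parental genotype pair by prior × P(type-A child):
  I^A I^A × I^A I^A: posterior weight 4/15; P(next child type A) = 1.
  I^A I^A × I^A i: posterior weight 4/15; P(next child type A) = 1.
  I^A i × I^A I^A: posterior weight 4/15; P(next child type A) = 1.
  I^A i × I^A i: posterior weight 1/5; P(next child type A) = 3/4.
Weighted sum = 19/20.

19/20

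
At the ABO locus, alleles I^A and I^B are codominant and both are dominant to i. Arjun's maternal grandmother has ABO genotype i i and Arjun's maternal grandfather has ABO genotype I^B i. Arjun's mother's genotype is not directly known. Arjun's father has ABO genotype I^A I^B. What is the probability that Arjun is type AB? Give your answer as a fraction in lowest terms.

Arjun's mother's ABO genotype from i i × I^B i: 1/2 I^B i, 1/2 i i.
Crossing each possibility with the father I^A I^B and summing P(type AB): 1/2·1/4 + 1/2·0 = 1/8.

1/8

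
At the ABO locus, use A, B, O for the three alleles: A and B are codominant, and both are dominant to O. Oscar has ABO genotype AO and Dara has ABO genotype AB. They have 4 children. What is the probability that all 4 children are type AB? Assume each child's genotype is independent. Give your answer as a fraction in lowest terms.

ABO cross AO × AB → 1/2 A, 1/4 B, 1/4 AB.
So P(type AB) = 1/4 per child.
All 4 independent: (1/4)^4 = 1/256.

1/256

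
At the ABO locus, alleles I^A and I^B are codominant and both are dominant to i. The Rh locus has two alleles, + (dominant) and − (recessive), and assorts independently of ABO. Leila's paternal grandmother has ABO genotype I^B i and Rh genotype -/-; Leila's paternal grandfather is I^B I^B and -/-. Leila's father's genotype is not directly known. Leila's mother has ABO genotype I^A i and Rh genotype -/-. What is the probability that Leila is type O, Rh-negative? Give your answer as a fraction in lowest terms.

Leila's father's ABO genotype from I^B i × I^B I^B: 1/2 I^B I^B, 1/2 I^B i.
Crossing each possibility with the mother I^A i and summing P(type O): 1/2·0 + 1/2·1/4 = 1/8.
Similarly for Rh via the father's Rh distribution: P(Rh-) = 1.
Independent loci: 1/8 × 1 = 1/8.

1/8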